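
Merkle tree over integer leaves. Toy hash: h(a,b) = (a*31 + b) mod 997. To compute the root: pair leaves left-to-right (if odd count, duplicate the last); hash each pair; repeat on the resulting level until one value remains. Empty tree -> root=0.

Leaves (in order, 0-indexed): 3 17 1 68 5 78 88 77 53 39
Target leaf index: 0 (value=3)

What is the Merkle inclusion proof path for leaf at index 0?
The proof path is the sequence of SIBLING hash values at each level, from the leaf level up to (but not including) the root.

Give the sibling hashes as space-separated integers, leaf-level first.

Answer: 17 99 58 549

Derivation:
L0 (leaves): [3, 17, 1, 68, 5, 78, 88, 77, 53, 39], target index=0
L1: h(3,17)=(3*31+17)%997=110 [pair 0] h(1,68)=(1*31+68)%997=99 [pair 1] h(5,78)=(5*31+78)%997=233 [pair 2] h(88,77)=(88*31+77)%997=811 [pair 3] h(53,39)=(53*31+39)%997=685 [pair 4] -> [110, 99, 233, 811, 685]
  Sibling for proof at L0: 17
L2: h(110,99)=(110*31+99)%997=518 [pair 0] h(233,811)=(233*31+811)%997=58 [pair 1] h(685,685)=(685*31+685)%997=983 [pair 2] -> [518, 58, 983]
  Sibling for proof at L1: 99
L3: h(518,58)=(518*31+58)%997=164 [pair 0] h(983,983)=(983*31+983)%997=549 [pair 1] -> [164, 549]
  Sibling for proof at L2: 58
L4: h(164,549)=(164*31+549)%997=648 [pair 0] -> [648]
  Sibling for proof at L3: 549
Root: 648
Proof path (sibling hashes from leaf to root): [17, 99, 58, 549]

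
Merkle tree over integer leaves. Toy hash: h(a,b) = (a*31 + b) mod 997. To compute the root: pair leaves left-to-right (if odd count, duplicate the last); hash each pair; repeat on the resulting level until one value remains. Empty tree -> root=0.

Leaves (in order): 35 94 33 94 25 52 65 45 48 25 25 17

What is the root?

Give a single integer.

L0: [35, 94, 33, 94, 25, 52, 65, 45, 48, 25, 25, 17]
L1: h(35,94)=(35*31+94)%997=182 h(33,94)=(33*31+94)%997=120 h(25,52)=(25*31+52)%997=827 h(65,45)=(65*31+45)%997=66 h(48,25)=(48*31+25)%997=516 h(25,17)=(25*31+17)%997=792 -> [182, 120, 827, 66, 516, 792]
L2: h(182,120)=(182*31+120)%997=777 h(827,66)=(827*31+66)%997=778 h(516,792)=(516*31+792)%997=836 -> [777, 778, 836]
L3: h(777,778)=(777*31+778)%997=937 h(836,836)=(836*31+836)%997=830 -> [937, 830]
L4: h(937,830)=(937*31+830)%997=964 -> [964]

Answer: 964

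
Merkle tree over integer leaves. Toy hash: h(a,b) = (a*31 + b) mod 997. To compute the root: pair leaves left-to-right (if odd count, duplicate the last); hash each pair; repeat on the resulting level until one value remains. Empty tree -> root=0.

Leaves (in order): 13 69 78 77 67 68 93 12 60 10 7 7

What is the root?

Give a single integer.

Answer: 944

Derivation:
L0: [13, 69, 78, 77, 67, 68, 93, 12, 60, 10, 7, 7]
L1: h(13,69)=(13*31+69)%997=472 h(78,77)=(78*31+77)%997=501 h(67,68)=(67*31+68)%997=151 h(93,12)=(93*31+12)%997=901 h(60,10)=(60*31+10)%997=873 h(7,7)=(7*31+7)%997=224 -> [472, 501, 151, 901, 873, 224]
L2: h(472,501)=(472*31+501)%997=178 h(151,901)=(151*31+901)%997=597 h(873,224)=(873*31+224)%997=368 -> [178, 597, 368]
L3: h(178,597)=(178*31+597)%997=133 h(368,368)=(368*31+368)%997=809 -> [133, 809]
L4: h(133,809)=(133*31+809)%997=944 -> [944]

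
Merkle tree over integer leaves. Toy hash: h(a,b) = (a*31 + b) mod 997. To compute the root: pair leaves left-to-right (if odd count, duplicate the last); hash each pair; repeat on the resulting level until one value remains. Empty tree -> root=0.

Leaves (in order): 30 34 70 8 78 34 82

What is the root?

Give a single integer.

Answer: 783

Derivation:
L0: [30, 34, 70, 8, 78, 34, 82]
L1: h(30,34)=(30*31+34)%997=964 h(70,8)=(70*31+8)%997=184 h(78,34)=(78*31+34)%997=458 h(82,82)=(82*31+82)%997=630 -> [964, 184, 458, 630]
L2: h(964,184)=(964*31+184)%997=158 h(458,630)=(458*31+630)%997=870 -> [158, 870]
L3: h(158,870)=(158*31+870)%997=783 -> [783]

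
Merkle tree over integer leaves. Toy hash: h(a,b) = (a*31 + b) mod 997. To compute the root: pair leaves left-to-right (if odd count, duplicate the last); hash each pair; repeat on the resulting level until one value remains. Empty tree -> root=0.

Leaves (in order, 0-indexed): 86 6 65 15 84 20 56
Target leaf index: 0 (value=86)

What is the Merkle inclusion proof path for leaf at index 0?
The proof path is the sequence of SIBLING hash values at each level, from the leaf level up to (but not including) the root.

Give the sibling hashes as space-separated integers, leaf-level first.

Answer: 6 36 385

Derivation:
L0 (leaves): [86, 6, 65, 15, 84, 20, 56], target index=0
L1: h(86,6)=(86*31+6)%997=678 [pair 0] h(65,15)=(65*31+15)%997=36 [pair 1] h(84,20)=(84*31+20)%997=630 [pair 2] h(56,56)=(56*31+56)%997=795 [pair 3] -> [678, 36, 630, 795]
  Sibling for proof at L0: 6
L2: h(678,36)=(678*31+36)%997=117 [pair 0] h(630,795)=(630*31+795)%997=385 [pair 1] -> [117, 385]
  Sibling for proof at L1: 36
L3: h(117,385)=(117*31+385)%997=24 [pair 0] -> [24]
  Sibling for proof at L2: 385
Root: 24
Proof path (sibling hashes from leaf to root): [6, 36, 385]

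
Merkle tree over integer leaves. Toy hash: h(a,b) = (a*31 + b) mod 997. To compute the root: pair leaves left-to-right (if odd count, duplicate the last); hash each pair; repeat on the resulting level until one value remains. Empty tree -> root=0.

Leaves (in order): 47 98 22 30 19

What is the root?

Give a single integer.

L0: [47, 98, 22, 30, 19]
L1: h(47,98)=(47*31+98)%997=558 h(22,30)=(22*31+30)%997=712 h(19,19)=(19*31+19)%997=608 -> [558, 712, 608]
L2: h(558,712)=(558*31+712)%997=64 h(608,608)=(608*31+608)%997=513 -> [64, 513]
L3: h(64,513)=(64*31+513)%997=503 -> [503]

Answer: 503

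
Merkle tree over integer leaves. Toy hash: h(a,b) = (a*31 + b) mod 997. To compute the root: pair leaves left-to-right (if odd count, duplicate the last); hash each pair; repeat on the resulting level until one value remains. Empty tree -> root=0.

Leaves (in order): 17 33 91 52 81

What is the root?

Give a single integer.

L0: [17, 33, 91, 52, 81]
L1: h(17,33)=(17*31+33)%997=560 h(91,52)=(91*31+52)%997=879 h(81,81)=(81*31+81)%997=598 -> [560, 879, 598]
L2: h(560,879)=(560*31+879)%997=293 h(598,598)=(598*31+598)%997=193 -> [293, 193]
L3: h(293,193)=(293*31+193)%997=303 -> [303]

Answer: 303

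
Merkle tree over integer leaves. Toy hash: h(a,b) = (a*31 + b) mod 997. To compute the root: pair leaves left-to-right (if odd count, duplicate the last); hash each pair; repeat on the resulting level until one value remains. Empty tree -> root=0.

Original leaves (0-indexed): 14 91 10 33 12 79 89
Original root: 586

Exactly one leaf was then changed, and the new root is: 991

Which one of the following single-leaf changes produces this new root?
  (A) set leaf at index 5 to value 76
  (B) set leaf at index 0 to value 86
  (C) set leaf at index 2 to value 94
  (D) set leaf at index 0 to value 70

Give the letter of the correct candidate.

Answer: B

Derivation:
Original leaves: [14, 91, 10, 33, 12, 79, 89]
Target new root: 991
Try each candidate change and compute the resulting root:
Candidate A: set leaf[5] = 76 -> leaves = [14, 91, 10, 33, 12, 76, 89]
  L0: [14, 91, 10, 33, 12, 76, 89]
  L1: h(14,91)=(14*31+91)%997=525 h(10,33)=(10*31+33)%997=343 h(12,76)=(12*31+76)%997=448 h(89,89)=(89*31+89)%997=854 -> [525, 343, 448, 854]
  L2: h(525,343)=(525*31+343)%997=666 h(448,854)=(448*31+854)%997=784 -> [666, 784]
  L3: h(666,784)=(666*31+784)%997=493 -> [493]
  root = 493 != target 991
Candidate B: set leaf[0] = 86 -> leaves = [86, 91, 10, 33, 12, 79, 89]
  L0: [86, 91, 10, 33, 12, 79, 89]
  L1: h(86,91)=(86*31+91)%997=763 h(10,33)=(10*31+33)%997=343 h(12,79)=(12*31+79)%997=451 h(89,89)=(89*31+89)%997=854 -> [763, 343, 451, 854]
  L2: h(763,343)=(763*31+343)%997=68 h(451,854)=(451*31+854)%997=877 -> [68, 877]
  L3: h(68,877)=(68*31+877)%997=991 -> [991]
  root = 991 == target 991  ** MATCH **
Candidate C: set leaf[2] = 94 -> leaves = [14, 91, 94, 33, 12, 79, 89]
  L0: [14, 91, 94, 33, 12, 79, 89]
  L1: h(14,91)=(14*31+91)%997=525 h(94,33)=(94*31+33)%997=953 h(12,79)=(12*31+79)%997=451 h(89,89)=(89*31+89)%997=854 -> [525, 953, 451, 854]
  L2: h(525,953)=(525*31+953)%997=279 h(451,854)=(451*31+854)%997=877 -> [279, 877]
  L3: h(279,877)=(279*31+877)%997=553 -> [553]
  root = 553 != target 991
Candidate D: set leaf[0] = 70 -> leaves = [70, 91, 10, 33, 12, 79, 89]
  L0: [70, 91, 10, 33, 12, 79, 89]
  L1: h(70,91)=(70*31+91)%997=267 h(10,33)=(10*31+33)%997=343 h(12,79)=(12*31+79)%997=451 h(89,89)=(89*31+89)%997=854 -> [267, 343, 451, 854]
  L2: h(267,343)=(267*31+343)%997=644 h(451,854)=(451*31+854)%997=877 -> [644, 877]
  L3: h(644,877)=(644*31+877)%997=901 -> [901]
  root = 901 != target 991
Candidate B produces the target root.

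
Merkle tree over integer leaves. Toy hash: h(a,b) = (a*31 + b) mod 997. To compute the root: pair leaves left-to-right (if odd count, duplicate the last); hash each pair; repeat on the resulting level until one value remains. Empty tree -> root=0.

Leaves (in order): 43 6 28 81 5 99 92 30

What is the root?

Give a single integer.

Answer: 944

Derivation:
L0: [43, 6, 28, 81, 5, 99, 92, 30]
L1: h(43,6)=(43*31+6)%997=342 h(28,81)=(28*31+81)%997=949 h(5,99)=(5*31+99)%997=254 h(92,30)=(92*31+30)%997=888 -> [342, 949, 254, 888]
L2: h(342,949)=(342*31+949)%997=584 h(254,888)=(254*31+888)%997=786 -> [584, 786]
L3: h(584,786)=(584*31+786)%997=944 -> [944]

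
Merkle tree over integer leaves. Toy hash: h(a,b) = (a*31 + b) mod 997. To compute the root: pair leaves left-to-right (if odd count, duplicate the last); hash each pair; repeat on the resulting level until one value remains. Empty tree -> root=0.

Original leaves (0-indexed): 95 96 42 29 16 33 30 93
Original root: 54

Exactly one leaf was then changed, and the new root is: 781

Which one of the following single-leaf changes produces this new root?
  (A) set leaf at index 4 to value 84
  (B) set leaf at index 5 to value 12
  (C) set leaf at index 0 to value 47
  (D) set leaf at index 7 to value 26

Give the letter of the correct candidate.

Original leaves: [95, 96, 42, 29, 16, 33, 30, 93]
Target new root: 781
Try each candidate change and compute the resulting root:
Candidate A: set leaf[4] = 84 -> leaves = [95, 96, 42, 29, 84, 33, 30, 93]
  L0: [95, 96, 42, 29, 84, 33, 30, 93]
  L1: h(95,96)=(95*31+96)%997=50 h(42,29)=(42*31+29)%997=334 h(84,33)=(84*31+33)%997=643 h(30,93)=(30*31+93)%997=26 -> [50, 334, 643, 26]
  L2: h(50,334)=(50*31+334)%997=887 h(643,26)=(643*31+26)%997=19 -> [887, 19]
  L3: h(887,19)=(887*31+19)%997=597 -> [597]
  root = 597 != target 781
Candidate B: set leaf[5] = 12 -> leaves = [95, 96, 42, 29, 16, 12, 30, 93]
  L0: [95, 96, 42, 29, 16, 12, 30, 93]
  L1: h(95,96)=(95*31+96)%997=50 h(42,29)=(42*31+29)%997=334 h(16,12)=(16*31+12)%997=508 h(30,93)=(30*31+93)%997=26 -> [50, 334, 508, 26]
  L2: h(50,334)=(50*31+334)%997=887 h(508,26)=(508*31+26)%997=819 -> [887, 819]
  L3: h(887,819)=(887*31+819)%997=400 -> [400]
  root = 400 != target 781
Candidate C: set leaf[0] = 47 -> leaves = [47, 96, 42, 29, 16, 33, 30, 93]
  L0: [47, 96, 42, 29, 16, 33, 30, 93]
  L1: h(47,96)=(47*31+96)%997=556 h(42,29)=(42*31+29)%997=334 h(16,33)=(16*31+33)%997=529 h(30,93)=(30*31+93)%997=26 -> [556, 334, 529, 26]
  L2: h(556,334)=(556*31+334)%997=621 h(529,26)=(529*31+26)%997=473 -> [621, 473]
  L3: h(621,473)=(621*31+473)%997=781 -> [781]
  root = 781 == target 781  ** MATCH **
Candidate D: set leaf[7] = 26 -> leaves = [95, 96, 42, 29, 16, 33, 30, 26]
  L0: [95, 96, 42, 29, 16, 33, 30, 26]
  L1: h(95,96)=(95*31+96)%997=50 h(42,29)=(42*31+29)%997=334 h(16,33)=(16*31+33)%997=529 h(30,26)=(30*31+26)%997=956 -> [50, 334, 529, 956]
  L2: h(50,334)=(50*31+334)%997=887 h(529,956)=(529*31+956)%997=406 -> [887, 406]
  L3: h(887,406)=(887*31+406)%997=984 -> [984]
  root = 984 != target 781
Candidate C produces the target root.

Answer: C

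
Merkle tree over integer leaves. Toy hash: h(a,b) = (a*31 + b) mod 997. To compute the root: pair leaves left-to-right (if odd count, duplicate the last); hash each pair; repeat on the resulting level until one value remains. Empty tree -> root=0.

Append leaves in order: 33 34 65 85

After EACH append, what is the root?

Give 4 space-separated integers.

Answer: 33 60 949 969

Derivation:
After append 33 (leaves=[33]):
  L0: [33]
  root=33
After append 34 (leaves=[33, 34]):
  L0: [33, 34]
  L1: h(33,34)=(33*31+34)%997=60 -> [60]
  root=60
After append 65 (leaves=[33, 34, 65]):
  L0: [33, 34, 65]
  L1: h(33,34)=(33*31+34)%997=60 h(65,65)=(65*31+65)%997=86 -> [60, 86]
  L2: h(60,86)=(60*31+86)%997=949 -> [949]
  root=949
After append 85 (leaves=[33, 34, 65, 85]):
  L0: [33, 34, 65, 85]
  L1: h(33,34)=(33*31+34)%997=60 h(65,85)=(65*31+85)%997=106 -> [60, 106]
  L2: h(60,106)=(60*31+106)%997=969 -> [969]
  root=969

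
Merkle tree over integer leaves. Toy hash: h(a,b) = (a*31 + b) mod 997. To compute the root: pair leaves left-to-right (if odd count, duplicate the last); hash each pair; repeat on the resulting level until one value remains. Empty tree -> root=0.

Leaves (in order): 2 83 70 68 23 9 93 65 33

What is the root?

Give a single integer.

Answer: 73

Derivation:
L0: [2, 83, 70, 68, 23, 9, 93, 65, 33]
L1: h(2,83)=(2*31+83)%997=145 h(70,68)=(70*31+68)%997=244 h(23,9)=(23*31+9)%997=722 h(93,65)=(93*31+65)%997=954 h(33,33)=(33*31+33)%997=59 -> [145, 244, 722, 954, 59]
L2: h(145,244)=(145*31+244)%997=751 h(722,954)=(722*31+954)%997=405 h(59,59)=(59*31+59)%997=891 -> [751, 405, 891]
L3: h(751,405)=(751*31+405)%997=755 h(891,891)=(891*31+891)%997=596 -> [755, 596]
L4: h(755,596)=(755*31+596)%997=73 -> [73]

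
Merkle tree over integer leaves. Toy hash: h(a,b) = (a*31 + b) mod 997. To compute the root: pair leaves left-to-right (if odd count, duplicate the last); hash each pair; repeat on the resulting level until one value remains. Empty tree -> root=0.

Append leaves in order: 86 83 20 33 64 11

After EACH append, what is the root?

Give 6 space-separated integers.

After append 86 (leaves=[86]):
  L0: [86]
  root=86
After append 83 (leaves=[86, 83]):
  L0: [86, 83]
  L1: h(86,83)=(86*31+83)%997=755 -> [755]
  root=755
After append 20 (leaves=[86, 83, 20]):
  L0: [86, 83, 20]
  L1: h(86,83)=(86*31+83)%997=755 h(20,20)=(20*31+20)%997=640 -> [755, 640]
  L2: h(755,640)=(755*31+640)%997=117 -> [117]
  root=117
After append 33 (leaves=[86, 83, 20, 33]):
  L0: [86, 83, 20, 33]
  L1: h(86,83)=(86*31+83)%997=755 h(20,33)=(20*31+33)%997=653 -> [755, 653]
  L2: h(755,653)=(755*31+653)%997=130 -> [130]
  root=130
After append 64 (leaves=[86, 83, 20, 33, 64]):
  L0: [86, 83, 20, 33, 64]
  L1: h(86,83)=(86*31+83)%997=755 h(20,33)=(20*31+33)%997=653 h(64,64)=(64*31+64)%997=54 -> [755, 653, 54]
  L2: h(755,653)=(755*31+653)%997=130 h(54,54)=(54*31+54)%997=731 -> [130, 731]
  L3: h(130,731)=(130*31+731)%997=773 -> [773]
  root=773
After append 11 (leaves=[86, 83, 20, 33, 64, 11]):
  L0: [86, 83, 20, 33, 64, 11]
  L1: h(86,83)=(86*31+83)%997=755 h(20,33)=(20*31+33)%997=653 h(64,11)=(64*31+11)%997=1 -> [755, 653, 1]
  L2: h(755,653)=(755*31+653)%997=130 h(1,1)=(1*31+1)%997=32 -> [130, 32]
  L3: h(130,32)=(130*31+32)%997=74 -> [74]
  root=74

Answer: 86 755 117 130 773 74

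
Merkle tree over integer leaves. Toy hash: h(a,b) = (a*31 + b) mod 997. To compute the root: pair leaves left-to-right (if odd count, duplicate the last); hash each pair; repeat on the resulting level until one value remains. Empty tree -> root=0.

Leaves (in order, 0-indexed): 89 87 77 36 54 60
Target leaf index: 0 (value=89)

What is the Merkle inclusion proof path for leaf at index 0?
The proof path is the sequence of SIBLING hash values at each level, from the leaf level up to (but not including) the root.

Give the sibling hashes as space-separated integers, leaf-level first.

Answer: 87 429 653

Derivation:
L0 (leaves): [89, 87, 77, 36, 54, 60], target index=0
L1: h(89,87)=(89*31+87)%997=852 [pair 0] h(77,36)=(77*31+36)%997=429 [pair 1] h(54,60)=(54*31+60)%997=737 [pair 2] -> [852, 429, 737]
  Sibling for proof at L0: 87
L2: h(852,429)=(852*31+429)%997=919 [pair 0] h(737,737)=(737*31+737)%997=653 [pair 1] -> [919, 653]
  Sibling for proof at L1: 429
L3: h(919,653)=(919*31+653)%997=229 [pair 0] -> [229]
  Sibling for proof at L2: 653
Root: 229
Proof path (sibling hashes from leaf to root): [87, 429, 653]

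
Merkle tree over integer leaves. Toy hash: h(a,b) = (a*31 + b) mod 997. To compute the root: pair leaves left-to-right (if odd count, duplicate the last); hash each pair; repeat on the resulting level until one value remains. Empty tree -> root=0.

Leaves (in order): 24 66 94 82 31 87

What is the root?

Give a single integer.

L0: [24, 66, 94, 82, 31, 87]
L1: h(24,66)=(24*31+66)%997=810 h(94,82)=(94*31+82)%997=5 h(31,87)=(31*31+87)%997=51 -> [810, 5, 51]
L2: h(810,5)=(810*31+5)%997=190 h(51,51)=(51*31+51)%997=635 -> [190, 635]
L3: h(190,635)=(190*31+635)%997=543 -> [543]

Answer: 543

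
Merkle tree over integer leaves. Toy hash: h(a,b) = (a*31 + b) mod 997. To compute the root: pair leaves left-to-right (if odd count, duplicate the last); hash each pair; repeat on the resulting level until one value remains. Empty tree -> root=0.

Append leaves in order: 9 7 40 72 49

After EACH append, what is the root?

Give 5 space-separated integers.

Answer: 9 286 176 208 792

Derivation:
After append 9 (leaves=[9]):
  L0: [9]
  root=9
After append 7 (leaves=[9, 7]):
  L0: [9, 7]
  L1: h(9,7)=(9*31+7)%997=286 -> [286]
  root=286
After append 40 (leaves=[9, 7, 40]):
  L0: [9, 7, 40]
  L1: h(9,7)=(9*31+7)%997=286 h(40,40)=(40*31+40)%997=283 -> [286, 283]
  L2: h(286,283)=(286*31+283)%997=176 -> [176]
  root=176
After append 72 (leaves=[9, 7, 40, 72]):
  L0: [9, 7, 40, 72]
  L1: h(9,7)=(9*31+7)%997=286 h(40,72)=(40*31+72)%997=315 -> [286, 315]
  L2: h(286,315)=(286*31+315)%997=208 -> [208]
  root=208
After append 49 (leaves=[9, 7, 40, 72, 49]):
  L0: [9, 7, 40, 72, 49]
  L1: h(9,7)=(9*31+7)%997=286 h(40,72)=(40*31+72)%997=315 h(49,49)=(49*31+49)%997=571 -> [286, 315, 571]
  L2: h(286,315)=(286*31+315)%997=208 h(571,571)=(571*31+571)%997=326 -> [208, 326]
  L3: h(208,326)=(208*31+326)%997=792 -> [792]
  root=792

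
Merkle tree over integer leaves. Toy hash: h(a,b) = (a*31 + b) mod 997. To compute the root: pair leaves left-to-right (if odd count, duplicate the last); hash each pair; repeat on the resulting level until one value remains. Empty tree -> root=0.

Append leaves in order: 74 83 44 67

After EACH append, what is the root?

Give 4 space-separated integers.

Answer: 74 383 320 343

Derivation:
After append 74 (leaves=[74]):
  L0: [74]
  root=74
After append 83 (leaves=[74, 83]):
  L0: [74, 83]
  L1: h(74,83)=(74*31+83)%997=383 -> [383]
  root=383
After append 44 (leaves=[74, 83, 44]):
  L0: [74, 83, 44]
  L1: h(74,83)=(74*31+83)%997=383 h(44,44)=(44*31+44)%997=411 -> [383, 411]
  L2: h(383,411)=(383*31+411)%997=320 -> [320]
  root=320
After append 67 (leaves=[74, 83, 44, 67]):
  L0: [74, 83, 44, 67]
  L1: h(74,83)=(74*31+83)%997=383 h(44,67)=(44*31+67)%997=434 -> [383, 434]
  L2: h(383,434)=(383*31+434)%997=343 -> [343]
  root=343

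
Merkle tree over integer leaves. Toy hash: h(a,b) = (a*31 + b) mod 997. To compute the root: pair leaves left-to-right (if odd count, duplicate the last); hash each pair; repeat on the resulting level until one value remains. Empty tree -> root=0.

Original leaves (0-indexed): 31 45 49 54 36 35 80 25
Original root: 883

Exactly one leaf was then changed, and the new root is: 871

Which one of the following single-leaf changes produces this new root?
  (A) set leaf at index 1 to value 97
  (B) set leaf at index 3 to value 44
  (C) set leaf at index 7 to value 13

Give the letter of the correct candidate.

Original leaves: [31, 45, 49, 54, 36, 35, 80, 25]
Target new root: 871
Try each candidate change and compute the resulting root:
Candidate A: set leaf[1] = 97 -> leaves = [31, 97, 49, 54, 36, 35, 80, 25]
  L0: [31, 97, 49, 54, 36, 35, 80, 25]
  L1: h(31,97)=(31*31+97)%997=61 h(49,54)=(49*31+54)%997=576 h(36,35)=(36*31+35)%997=154 h(80,25)=(80*31+25)%997=511 -> [61, 576, 154, 511]
  L2: h(61,576)=(61*31+576)%997=473 h(154,511)=(154*31+511)%997=300 -> [473, 300]
  L3: h(473,300)=(473*31+300)%997=8 -> [8]
  root = 8 != target 871
Candidate B: set leaf[3] = 44 -> leaves = [31, 45, 49, 44, 36, 35, 80, 25]
  L0: [31, 45, 49, 44, 36, 35, 80, 25]
  L1: h(31,45)=(31*31+45)%997=9 h(49,44)=(49*31+44)%997=566 h(36,35)=(36*31+35)%997=154 h(80,25)=(80*31+25)%997=511 -> [9, 566, 154, 511]
  L2: h(9,566)=(9*31+566)%997=845 h(154,511)=(154*31+511)%997=300 -> [845, 300]
  L3: h(845,300)=(845*31+300)%997=573 -> [573]
  root = 573 != target 871
Candidate C: set leaf[7] = 13 -> leaves = [31, 45, 49, 54, 36, 35, 80, 13]
  L0: [31, 45, 49, 54, 36, 35, 80, 13]
  L1: h(31,45)=(31*31+45)%997=9 h(49,54)=(49*31+54)%997=576 h(36,35)=(36*31+35)%997=154 h(80,13)=(80*31+13)%997=499 -> [9, 576, 154, 499]
  L2: h(9,576)=(9*31+576)%997=855 h(154,499)=(154*31+499)%997=288 -> [855, 288]
  L3: h(855,288)=(855*31+288)%997=871 -> [871]
  root = 871 == target 871  ** MATCH **
Candidate C produces the target root.

Answer: C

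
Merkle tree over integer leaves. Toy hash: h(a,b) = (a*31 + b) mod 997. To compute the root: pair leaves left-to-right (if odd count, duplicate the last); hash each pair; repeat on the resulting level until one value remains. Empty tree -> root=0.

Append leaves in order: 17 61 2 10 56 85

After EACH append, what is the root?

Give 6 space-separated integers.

Answer: 17 588 346 354 522 453

Derivation:
After append 17 (leaves=[17]):
  L0: [17]
  root=17
After append 61 (leaves=[17, 61]):
  L0: [17, 61]
  L1: h(17,61)=(17*31+61)%997=588 -> [588]
  root=588
After append 2 (leaves=[17, 61, 2]):
  L0: [17, 61, 2]
  L1: h(17,61)=(17*31+61)%997=588 h(2,2)=(2*31+2)%997=64 -> [588, 64]
  L2: h(588,64)=(588*31+64)%997=346 -> [346]
  root=346
After append 10 (leaves=[17, 61, 2, 10]):
  L0: [17, 61, 2, 10]
  L1: h(17,61)=(17*31+61)%997=588 h(2,10)=(2*31+10)%997=72 -> [588, 72]
  L2: h(588,72)=(588*31+72)%997=354 -> [354]
  root=354
After append 56 (leaves=[17, 61, 2, 10, 56]):
  L0: [17, 61, 2, 10, 56]
  L1: h(17,61)=(17*31+61)%997=588 h(2,10)=(2*31+10)%997=72 h(56,56)=(56*31+56)%997=795 -> [588, 72, 795]
  L2: h(588,72)=(588*31+72)%997=354 h(795,795)=(795*31+795)%997=515 -> [354, 515]
  L3: h(354,515)=(354*31+515)%997=522 -> [522]
  root=522
After append 85 (leaves=[17, 61, 2, 10, 56, 85]):
  L0: [17, 61, 2, 10, 56, 85]
  L1: h(17,61)=(17*31+61)%997=588 h(2,10)=(2*31+10)%997=72 h(56,85)=(56*31+85)%997=824 -> [588, 72, 824]
  L2: h(588,72)=(588*31+72)%997=354 h(824,824)=(824*31+824)%997=446 -> [354, 446]
  L3: h(354,446)=(354*31+446)%997=453 -> [453]
  root=453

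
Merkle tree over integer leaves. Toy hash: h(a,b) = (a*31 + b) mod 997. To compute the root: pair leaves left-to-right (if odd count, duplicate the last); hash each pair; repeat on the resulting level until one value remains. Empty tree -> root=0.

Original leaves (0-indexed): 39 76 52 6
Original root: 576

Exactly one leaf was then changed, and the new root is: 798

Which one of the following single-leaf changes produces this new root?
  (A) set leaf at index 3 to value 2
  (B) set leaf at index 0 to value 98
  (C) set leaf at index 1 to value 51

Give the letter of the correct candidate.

Answer: C

Derivation:
Original leaves: [39, 76, 52, 6]
Target new root: 798
Try each candidate change and compute the resulting root:
Candidate A: set leaf[3] = 2 -> leaves = [39, 76, 52, 2]
  L0: [39, 76, 52, 2]
  L1: h(39,76)=(39*31+76)%997=288 h(52,2)=(52*31+2)%997=617 -> [288, 617]
  L2: h(288,617)=(288*31+617)%997=572 -> [572]
  root = 572 != target 798
Candidate B: set leaf[0] = 98 -> leaves = [98, 76, 52, 6]
  L0: [98, 76, 52, 6]
  L1: h(98,76)=(98*31+76)%997=123 h(52,6)=(52*31+6)%997=621 -> [123, 621]
  L2: h(123,621)=(123*31+621)%997=446 -> [446]
  root = 446 != target 798
Candidate C: set leaf[1] = 51 -> leaves = [39, 51, 52, 6]
  L0: [39, 51, 52, 6]
  L1: h(39,51)=(39*31+51)%997=263 h(52,6)=(52*31+6)%997=621 -> [263, 621]
  L2: h(263,621)=(263*31+621)%997=798 -> [798]
  root = 798 == target 798  ** MATCH **
Candidate C produces the target root.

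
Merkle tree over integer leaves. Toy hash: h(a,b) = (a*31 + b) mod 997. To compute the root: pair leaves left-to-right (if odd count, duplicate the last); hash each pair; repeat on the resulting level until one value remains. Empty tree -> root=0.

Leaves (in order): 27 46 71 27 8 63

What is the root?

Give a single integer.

Answer: 373

Derivation:
L0: [27, 46, 71, 27, 8, 63]
L1: h(27,46)=(27*31+46)%997=883 h(71,27)=(71*31+27)%997=234 h(8,63)=(8*31+63)%997=311 -> [883, 234, 311]
L2: h(883,234)=(883*31+234)%997=688 h(311,311)=(311*31+311)%997=979 -> [688, 979]
L3: h(688,979)=(688*31+979)%997=373 -> [373]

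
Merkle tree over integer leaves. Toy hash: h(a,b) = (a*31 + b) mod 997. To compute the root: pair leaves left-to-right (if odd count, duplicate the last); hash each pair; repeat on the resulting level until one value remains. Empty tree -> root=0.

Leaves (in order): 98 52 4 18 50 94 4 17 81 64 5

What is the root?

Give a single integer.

Answer: 299

Derivation:
L0: [98, 52, 4, 18, 50, 94, 4, 17, 81, 64, 5]
L1: h(98,52)=(98*31+52)%997=99 h(4,18)=(4*31+18)%997=142 h(50,94)=(50*31+94)%997=647 h(4,17)=(4*31+17)%997=141 h(81,64)=(81*31+64)%997=581 h(5,5)=(5*31+5)%997=160 -> [99, 142, 647, 141, 581, 160]
L2: h(99,142)=(99*31+142)%997=220 h(647,141)=(647*31+141)%997=258 h(581,160)=(581*31+160)%997=225 -> [220, 258, 225]
L3: h(220,258)=(220*31+258)%997=99 h(225,225)=(225*31+225)%997=221 -> [99, 221]
L4: h(99,221)=(99*31+221)%997=299 -> [299]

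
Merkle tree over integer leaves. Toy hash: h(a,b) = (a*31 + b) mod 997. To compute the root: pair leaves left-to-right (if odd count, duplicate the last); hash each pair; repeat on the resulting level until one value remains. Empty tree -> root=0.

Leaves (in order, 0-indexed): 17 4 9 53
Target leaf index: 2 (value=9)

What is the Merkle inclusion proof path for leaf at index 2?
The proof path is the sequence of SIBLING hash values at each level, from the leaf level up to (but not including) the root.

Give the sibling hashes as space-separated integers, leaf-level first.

L0 (leaves): [17, 4, 9, 53], target index=2
L1: h(17,4)=(17*31+4)%997=531 [pair 0] h(9,53)=(9*31+53)%997=332 [pair 1] -> [531, 332]
  Sibling for proof at L0: 53
L2: h(531,332)=(531*31+332)%997=841 [pair 0] -> [841]
  Sibling for proof at L1: 531
Root: 841
Proof path (sibling hashes from leaf to root): [53, 531]

Answer: 53 531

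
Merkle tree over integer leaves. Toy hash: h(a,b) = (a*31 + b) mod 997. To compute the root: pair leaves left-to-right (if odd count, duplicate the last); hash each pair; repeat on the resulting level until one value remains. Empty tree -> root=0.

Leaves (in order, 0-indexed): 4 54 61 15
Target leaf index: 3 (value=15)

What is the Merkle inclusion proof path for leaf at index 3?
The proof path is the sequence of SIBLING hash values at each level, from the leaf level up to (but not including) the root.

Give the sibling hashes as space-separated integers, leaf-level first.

Answer: 61 178

Derivation:
L0 (leaves): [4, 54, 61, 15], target index=3
L1: h(4,54)=(4*31+54)%997=178 [pair 0] h(61,15)=(61*31+15)%997=909 [pair 1] -> [178, 909]
  Sibling for proof at L0: 61
L2: h(178,909)=(178*31+909)%997=445 [pair 0] -> [445]
  Sibling for proof at L1: 178
Root: 445
Proof path (sibling hashes from leaf to root): [61, 178]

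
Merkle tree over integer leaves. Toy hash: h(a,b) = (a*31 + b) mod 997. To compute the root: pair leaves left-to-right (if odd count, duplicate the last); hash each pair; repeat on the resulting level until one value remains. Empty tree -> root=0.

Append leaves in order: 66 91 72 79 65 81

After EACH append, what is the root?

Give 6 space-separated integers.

Answer: 66 143 755 762 452 964

Derivation:
After append 66 (leaves=[66]):
  L0: [66]
  root=66
After append 91 (leaves=[66, 91]):
  L0: [66, 91]
  L1: h(66,91)=(66*31+91)%997=143 -> [143]
  root=143
After append 72 (leaves=[66, 91, 72]):
  L0: [66, 91, 72]
  L1: h(66,91)=(66*31+91)%997=143 h(72,72)=(72*31+72)%997=310 -> [143, 310]
  L2: h(143,310)=(143*31+310)%997=755 -> [755]
  root=755
After append 79 (leaves=[66, 91, 72, 79]):
  L0: [66, 91, 72, 79]
  L1: h(66,91)=(66*31+91)%997=143 h(72,79)=(72*31+79)%997=317 -> [143, 317]
  L2: h(143,317)=(143*31+317)%997=762 -> [762]
  root=762
After append 65 (leaves=[66, 91, 72, 79, 65]):
  L0: [66, 91, 72, 79, 65]
  L1: h(66,91)=(66*31+91)%997=143 h(72,79)=(72*31+79)%997=317 h(65,65)=(65*31+65)%997=86 -> [143, 317, 86]
  L2: h(143,317)=(143*31+317)%997=762 h(86,86)=(86*31+86)%997=758 -> [762, 758]
  L3: h(762,758)=(762*31+758)%997=452 -> [452]
  root=452
After append 81 (leaves=[66, 91, 72, 79, 65, 81]):
  L0: [66, 91, 72, 79, 65, 81]
  L1: h(66,91)=(66*31+91)%997=143 h(72,79)=(72*31+79)%997=317 h(65,81)=(65*31+81)%997=102 -> [143, 317, 102]
  L2: h(143,317)=(143*31+317)%997=762 h(102,102)=(102*31+102)%997=273 -> [762, 273]
  L3: h(762,273)=(762*31+273)%997=964 -> [964]
  root=964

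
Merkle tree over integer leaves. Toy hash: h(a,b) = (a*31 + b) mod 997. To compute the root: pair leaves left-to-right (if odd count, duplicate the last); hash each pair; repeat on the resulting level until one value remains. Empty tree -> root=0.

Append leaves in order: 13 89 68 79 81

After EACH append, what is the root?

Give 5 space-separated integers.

After append 13 (leaves=[13]):
  L0: [13]
  root=13
After append 89 (leaves=[13, 89]):
  L0: [13, 89]
  L1: h(13,89)=(13*31+89)%997=492 -> [492]
  root=492
After append 68 (leaves=[13, 89, 68]):
  L0: [13, 89, 68]
  L1: h(13,89)=(13*31+89)%997=492 h(68,68)=(68*31+68)%997=182 -> [492, 182]
  L2: h(492,182)=(492*31+182)%997=479 -> [479]
  root=479
After append 79 (leaves=[13, 89, 68, 79]):
  L0: [13, 89, 68, 79]
  L1: h(13,89)=(13*31+89)%997=492 h(68,79)=(68*31+79)%997=193 -> [492, 193]
  L2: h(492,193)=(492*31+193)%997=490 -> [490]
  root=490
After append 81 (leaves=[13, 89, 68, 79, 81]):
  L0: [13, 89, 68, 79, 81]
  L1: h(13,89)=(13*31+89)%997=492 h(68,79)=(68*31+79)%997=193 h(81,81)=(81*31+81)%997=598 -> [492, 193, 598]
  L2: h(492,193)=(492*31+193)%997=490 h(598,598)=(598*31+598)%997=193 -> [490, 193]
  L3: h(490,193)=(490*31+193)%997=428 -> [428]
  root=428

Answer: 13 492 479 490 428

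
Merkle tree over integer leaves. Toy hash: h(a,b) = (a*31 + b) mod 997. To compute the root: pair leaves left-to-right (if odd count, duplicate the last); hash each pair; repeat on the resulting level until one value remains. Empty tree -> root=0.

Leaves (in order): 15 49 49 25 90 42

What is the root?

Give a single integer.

Answer: 344

Derivation:
L0: [15, 49, 49, 25, 90, 42]
L1: h(15,49)=(15*31+49)%997=514 h(49,25)=(49*31+25)%997=547 h(90,42)=(90*31+42)%997=838 -> [514, 547, 838]
L2: h(514,547)=(514*31+547)%997=529 h(838,838)=(838*31+838)%997=894 -> [529, 894]
L3: h(529,894)=(529*31+894)%997=344 -> [344]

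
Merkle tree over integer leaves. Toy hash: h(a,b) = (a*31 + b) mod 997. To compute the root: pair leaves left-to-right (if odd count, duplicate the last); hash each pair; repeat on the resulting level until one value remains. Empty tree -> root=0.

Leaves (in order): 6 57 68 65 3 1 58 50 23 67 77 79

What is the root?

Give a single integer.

Answer: 834

Derivation:
L0: [6, 57, 68, 65, 3, 1, 58, 50, 23, 67, 77, 79]
L1: h(6,57)=(6*31+57)%997=243 h(68,65)=(68*31+65)%997=179 h(3,1)=(3*31+1)%997=94 h(58,50)=(58*31+50)%997=851 h(23,67)=(23*31+67)%997=780 h(77,79)=(77*31+79)%997=472 -> [243, 179, 94, 851, 780, 472]
L2: h(243,179)=(243*31+179)%997=733 h(94,851)=(94*31+851)%997=774 h(780,472)=(780*31+472)%997=724 -> [733, 774, 724]
L3: h(733,774)=(733*31+774)%997=566 h(724,724)=(724*31+724)%997=237 -> [566, 237]
L4: h(566,237)=(566*31+237)%997=834 -> [834]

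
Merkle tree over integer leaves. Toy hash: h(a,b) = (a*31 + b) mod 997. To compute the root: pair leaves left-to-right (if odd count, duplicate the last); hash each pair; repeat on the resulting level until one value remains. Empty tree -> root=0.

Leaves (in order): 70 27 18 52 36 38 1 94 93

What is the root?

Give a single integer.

L0: [70, 27, 18, 52, 36, 38, 1, 94, 93]
L1: h(70,27)=(70*31+27)%997=203 h(18,52)=(18*31+52)%997=610 h(36,38)=(36*31+38)%997=157 h(1,94)=(1*31+94)%997=125 h(93,93)=(93*31+93)%997=982 -> [203, 610, 157, 125, 982]
L2: h(203,610)=(203*31+610)%997=921 h(157,125)=(157*31+125)%997=7 h(982,982)=(982*31+982)%997=517 -> [921, 7, 517]
L3: h(921,7)=(921*31+7)%997=642 h(517,517)=(517*31+517)%997=592 -> [642, 592]
L4: h(642,592)=(642*31+592)%997=554 -> [554]

Answer: 554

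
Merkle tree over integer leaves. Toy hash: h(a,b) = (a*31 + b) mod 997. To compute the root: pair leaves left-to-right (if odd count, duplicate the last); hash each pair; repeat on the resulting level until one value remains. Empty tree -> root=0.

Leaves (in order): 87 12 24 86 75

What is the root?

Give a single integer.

Answer: 21

Derivation:
L0: [87, 12, 24, 86, 75]
L1: h(87,12)=(87*31+12)%997=715 h(24,86)=(24*31+86)%997=830 h(75,75)=(75*31+75)%997=406 -> [715, 830, 406]
L2: h(715,830)=(715*31+830)%997=64 h(406,406)=(406*31+406)%997=31 -> [64, 31]
L3: h(64,31)=(64*31+31)%997=21 -> [21]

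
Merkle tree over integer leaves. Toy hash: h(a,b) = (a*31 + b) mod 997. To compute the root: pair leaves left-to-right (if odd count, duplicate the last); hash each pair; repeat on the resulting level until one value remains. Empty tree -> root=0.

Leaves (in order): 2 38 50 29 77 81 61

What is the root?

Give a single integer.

L0: [2, 38, 50, 29, 77, 81, 61]
L1: h(2,38)=(2*31+38)%997=100 h(50,29)=(50*31+29)%997=582 h(77,81)=(77*31+81)%997=474 h(61,61)=(61*31+61)%997=955 -> [100, 582, 474, 955]
L2: h(100,582)=(100*31+582)%997=691 h(474,955)=(474*31+955)%997=694 -> [691, 694]
L3: h(691,694)=(691*31+694)%997=181 -> [181]

Answer: 181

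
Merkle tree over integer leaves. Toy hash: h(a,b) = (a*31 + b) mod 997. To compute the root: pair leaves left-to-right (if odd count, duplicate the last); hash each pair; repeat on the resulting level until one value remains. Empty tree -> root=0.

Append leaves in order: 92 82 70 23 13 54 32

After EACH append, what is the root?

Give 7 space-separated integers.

Answer: 92 940 473 426 596 911 481

Derivation:
After append 92 (leaves=[92]):
  L0: [92]
  root=92
After append 82 (leaves=[92, 82]):
  L0: [92, 82]
  L1: h(92,82)=(92*31+82)%997=940 -> [940]
  root=940
After append 70 (leaves=[92, 82, 70]):
  L0: [92, 82, 70]
  L1: h(92,82)=(92*31+82)%997=940 h(70,70)=(70*31+70)%997=246 -> [940, 246]
  L2: h(940,246)=(940*31+246)%997=473 -> [473]
  root=473
After append 23 (leaves=[92, 82, 70, 23]):
  L0: [92, 82, 70, 23]
  L1: h(92,82)=(92*31+82)%997=940 h(70,23)=(70*31+23)%997=199 -> [940, 199]
  L2: h(940,199)=(940*31+199)%997=426 -> [426]
  root=426
After append 13 (leaves=[92, 82, 70, 23, 13]):
  L0: [92, 82, 70, 23, 13]
  L1: h(92,82)=(92*31+82)%997=940 h(70,23)=(70*31+23)%997=199 h(13,13)=(13*31+13)%997=416 -> [940, 199, 416]
  L2: h(940,199)=(940*31+199)%997=426 h(416,416)=(416*31+416)%997=351 -> [426, 351]
  L3: h(426,351)=(426*31+351)%997=596 -> [596]
  root=596
After append 54 (leaves=[92, 82, 70, 23, 13, 54]):
  L0: [92, 82, 70, 23, 13, 54]
  L1: h(92,82)=(92*31+82)%997=940 h(70,23)=(70*31+23)%997=199 h(13,54)=(13*31+54)%997=457 -> [940, 199, 457]
  L2: h(940,199)=(940*31+199)%997=426 h(457,457)=(457*31+457)%997=666 -> [426, 666]
  L3: h(426,666)=(426*31+666)%997=911 -> [911]
  root=911
After append 32 (leaves=[92, 82, 70, 23, 13, 54, 32]):
  L0: [92, 82, 70, 23, 13, 54, 32]
  L1: h(92,82)=(92*31+82)%997=940 h(70,23)=(70*31+23)%997=199 h(13,54)=(13*31+54)%997=457 h(32,32)=(32*31+32)%997=27 -> [940, 199, 457, 27]
  L2: h(940,199)=(940*31+199)%997=426 h(457,27)=(457*31+27)%997=236 -> [426, 236]
  L3: h(426,236)=(426*31+236)%997=481 -> [481]
  root=481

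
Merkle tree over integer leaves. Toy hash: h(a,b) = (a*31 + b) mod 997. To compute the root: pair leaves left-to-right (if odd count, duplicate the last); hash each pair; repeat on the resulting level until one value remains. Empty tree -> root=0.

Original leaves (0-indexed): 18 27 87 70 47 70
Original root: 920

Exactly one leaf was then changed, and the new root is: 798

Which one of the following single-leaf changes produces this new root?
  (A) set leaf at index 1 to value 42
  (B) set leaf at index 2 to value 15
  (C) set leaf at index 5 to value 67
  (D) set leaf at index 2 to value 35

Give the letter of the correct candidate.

Original leaves: [18, 27, 87, 70, 47, 70]
Target new root: 798
Try each candidate change and compute the resulting root:
Candidate A: set leaf[1] = 42 -> leaves = [18, 42, 87, 70, 47, 70]
  L0: [18, 42, 87, 70, 47, 70]
  L1: h(18,42)=(18*31+42)%997=600 h(87,70)=(87*31+70)%997=773 h(47,70)=(47*31+70)%997=530 -> [600, 773, 530]
  L2: h(600,773)=(600*31+773)%997=430 h(530,530)=(530*31+530)%997=11 -> [430, 11]
  L3: h(430,11)=(430*31+11)%997=380 -> [380]
  root = 380 != target 798
Candidate B: set leaf[2] = 15 -> leaves = [18, 27, 15, 70, 47, 70]
  L0: [18, 27, 15, 70, 47, 70]
  L1: h(18,27)=(18*31+27)%997=585 h(15,70)=(15*31+70)%997=535 h(47,70)=(47*31+70)%997=530 -> [585, 535, 530]
  L2: h(585,535)=(585*31+535)%997=724 h(530,530)=(530*31+530)%997=11 -> [724, 11]
  L3: h(724,11)=(724*31+11)%997=521 -> [521]
  root = 521 != target 798
Candidate C: set leaf[5] = 67 -> leaves = [18, 27, 87, 70, 47, 67]
  L0: [18, 27, 87, 70, 47, 67]
  L1: h(18,27)=(18*31+27)%997=585 h(87,70)=(87*31+70)%997=773 h(47,67)=(47*31+67)%997=527 -> [585, 773, 527]
  L2: h(585,773)=(585*31+773)%997=962 h(527,527)=(527*31+527)%997=912 -> [962, 912]
  L3: h(962,912)=(962*31+912)%997=824 -> [824]
  root = 824 != target 798
Candidate D: set leaf[2] = 35 -> leaves = [18, 27, 35, 70, 47, 70]
  L0: [18, 27, 35, 70, 47, 70]
  L1: h(18,27)=(18*31+27)%997=585 h(35,70)=(35*31+70)%997=158 h(47,70)=(47*31+70)%997=530 -> [585, 158, 530]
  L2: h(585,158)=(585*31+158)%997=347 h(530,530)=(530*31+530)%997=11 -> [347, 11]
  L3: h(347,11)=(347*31+11)%997=798 -> [798]
  root = 798 == target 798  ** MATCH **
Candidate D produces the target root.

Answer: D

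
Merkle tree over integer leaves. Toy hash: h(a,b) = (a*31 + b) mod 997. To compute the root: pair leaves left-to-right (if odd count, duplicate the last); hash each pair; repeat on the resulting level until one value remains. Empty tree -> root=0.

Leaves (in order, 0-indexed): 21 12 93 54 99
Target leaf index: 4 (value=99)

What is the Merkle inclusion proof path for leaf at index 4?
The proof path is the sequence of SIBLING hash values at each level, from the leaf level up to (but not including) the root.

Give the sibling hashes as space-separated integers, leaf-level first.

Answer: 99 177 559

Derivation:
L0 (leaves): [21, 12, 93, 54, 99], target index=4
L1: h(21,12)=(21*31+12)%997=663 [pair 0] h(93,54)=(93*31+54)%997=943 [pair 1] h(99,99)=(99*31+99)%997=177 [pair 2] -> [663, 943, 177]
  Sibling for proof at L0: 99
L2: h(663,943)=(663*31+943)%997=559 [pair 0] h(177,177)=(177*31+177)%997=679 [pair 1] -> [559, 679]
  Sibling for proof at L1: 177
L3: h(559,679)=(559*31+679)%997=62 [pair 0] -> [62]
  Sibling for proof at L2: 559
Root: 62
Proof path (sibling hashes from leaf to root): [99, 177, 559]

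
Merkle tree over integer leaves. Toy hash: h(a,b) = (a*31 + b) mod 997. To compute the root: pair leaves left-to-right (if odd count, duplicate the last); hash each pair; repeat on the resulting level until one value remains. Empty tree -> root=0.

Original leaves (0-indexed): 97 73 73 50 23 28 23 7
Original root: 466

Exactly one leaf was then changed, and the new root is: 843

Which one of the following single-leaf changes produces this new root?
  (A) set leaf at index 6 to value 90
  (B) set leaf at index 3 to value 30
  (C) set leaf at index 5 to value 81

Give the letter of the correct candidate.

Answer: B

Derivation:
Original leaves: [97, 73, 73, 50, 23, 28, 23, 7]
Target new root: 843
Try each candidate change and compute the resulting root:
Candidate A: set leaf[6] = 90 -> leaves = [97, 73, 73, 50, 23, 28, 90, 7]
  L0: [97, 73, 73, 50, 23, 28, 90, 7]
  L1: h(97,73)=(97*31+73)%997=89 h(73,50)=(73*31+50)%997=319 h(23,28)=(23*31+28)%997=741 h(90,7)=(90*31+7)%997=803 -> [89, 319, 741, 803]
  L2: h(89,319)=(89*31+319)%997=87 h(741,803)=(741*31+803)%997=843 -> [87, 843]
  L3: h(87,843)=(87*31+843)%997=549 -> [549]
  root = 549 != target 843
Candidate B: set leaf[3] = 30 -> leaves = [97, 73, 73, 30, 23, 28, 23, 7]
  L0: [97, 73, 73, 30, 23, 28, 23, 7]
  L1: h(97,73)=(97*31+73)%997=89 h(73,30)=(73*31+30)%997=299 h(23,28)=(23*31+28)%997=741 h(23,7)=(23*31+7)%997=720 -> [89, 299, 741, 720]
  L2: h(89,299)=(89*31+299)%997=67 h(741,720)=(741*31+720)%997=760 -> [67, 760]
  L3: h(67,760)=(67*31+760)%997=843 -> [843]
  root = 843 == target 843  ** MATCH **
Candidate C: set leaf[5] = 81 -> leaves = [97, 73, 73, 50, 23, 81, 23, 7]
  L0: [97, 73, 73, 50, 23, 81, 23, 7]
  L1: h(97,73)=(97*31+73)%997=89 h(73,50)=(73*31+50)%997=319 h(23,81)=(23*31+81)%997=794 h(23,7)=(23*31+7)%997=720 -> [89, 319, 794, 720]
  L2: h(89,319)=(89*31+319)%997=87 h(794,720)=(794*31+720)%997=409 -> [87, 409]
  L3: h(87,409)=(87*31+409)%997=115 -> [115]
  root = 115 != target 843
Candidate B produces the target root.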